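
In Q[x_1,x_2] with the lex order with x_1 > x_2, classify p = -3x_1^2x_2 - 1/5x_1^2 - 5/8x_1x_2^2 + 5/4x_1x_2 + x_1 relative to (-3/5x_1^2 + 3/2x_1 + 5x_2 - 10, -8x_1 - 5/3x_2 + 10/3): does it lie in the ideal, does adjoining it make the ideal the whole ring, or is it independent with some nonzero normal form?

-3x_1^2x_2 - 1/5x_1^2 - 5/8x_1x_2^2 + 5/4x_1x_2 + x_1 is independent of I; its normal form modulo I is -85/48x_2 + 85/24.

First compute the reduced Gröbner basis of I by Buchberger's algorithm.
f_1 = -3/5x_1^2 + 3/2x_1 + 5x_2 - 10, LT = x_1^2.
f_2 = -8x_1 - 5/3x_2 + 10/3, LT = x_1.

S(f_1,f_2): lcm = x_1^2. S = -5/24x_1x_2 - 25/12x_1 - 25/3x_2 + 50/3.
  leading term x_1x_2: subtract (5/192x_2)·f_2 from -5/24x_1x_2 - 25/12x_1 - 25/3x_2 + 50/3 → -25/12x_1 + 25/576x_2^2 - 2425/288x_2 + 50/3
  leading term x_1: subtract (25/96)·f_2 from -25/12x_1 + 25/576x_2^2 - 2425/288x_2 + 50/3 → 25/576x_2^2 - 575/72x_2 + 2275/144
  leading term x_2^2: no divisor's leading term divides it; move 25/576x_2^2 to the remainder.
  leading term x_2: no divisor's leading term divides it; move -575/72x_2 to the remainder.
  leading term 1: no divisor's leading term divides it; move 2275/144 to the remainder.
  remainder 25/576x_2^2 - 575/72x_2 + 2275/144 ≠ 0; add h_3 = 25/576x_2^2 - 575/72x_2 + 2275/144 to the basis.

S(f_1,h_3): leading monomials are coprime, so the S-polynomial reduces to 0 (Buchberger's first criterion).
S(f_2,h_3): leading monomials are coprime, so the S-polynomial reduces to 0 (Buchberger's first criterion).
Every S-polynomial of the final basis reduces to 0, so we have a Gröbner basis.
Inter-reduce: drop elements whose leading term is divisible by another's, tail-reduce, and make monic.
Reduced Gröbner basis: {x_1 + 5/24x_2 - 5/12, x_2^2 - 184x_2 + 364}.
Label its elements g_1 = x_1 + 5/24x_2 - 5/12, g_2 = x_2^2 - 184x_2 + 364.

Reduce p = -3x_1^2x_2 - 1/5x_1^2 - 5/8x_1x_2^2 + 5/4x_1x_2 + x_1 modulo G:
  leading term x_1^2x_2: subtract (-3x_1x_2)·g_1 from -3x_1^2x_2 - 1/5x_1^2 - 5/8x_1x_2^2 + 5/4x_1x_2 + x_1 → -1/5x_1^2 + x_1
  leading term x_1^2: subtract (-1/5x_1)·g_1 from -1/5x_1^2 + x_1 → 1/24x_1x_2 + 11/12x_1
  leading term x_1x_2: subtract (1/24x_2)·g_1 from 1/24x_1x_2 + 11/12x_1 → 11/12x_1 - 5/576x_2^2 + 5/288x_2
  leading term x_1: subtract (11/12)·g_1 from 11/12x_1 - 5/576x_2^2 + 5/288x_2 → -5/576x_2^2 - 25/144x_2 + 55/144
  leading term x_2^2: subtract (-5/576)·g_2 from -5/576x_2^2 - 25/144x_2 + 55/144 → -85/48x_2 + 85/24
  leading term x_2: no divisor's leading term divides it; move -85/48x_2 to the remainder.
  leading term 1: no divisor's leading term divides it; move 85/24 to the remainder.
  normal form = -85/48x_2 + 85/24.
The normal form is nonzero, so p ∉ I. Since p minus its normal form lies in I, I + (p) = I + (r) where r = -85/48x_2 + 85/24; decide whether this ideal is the whole ring.
Run Buchberger on G together with r (pairs among the g_i already reduce to 0 since G is a Gröbner basis):
g_1 = x_1 + 5/24x_2 - 5/12, LT = x_1.
g_2 = x_2^2 - 184x_2 + 364, LT = x_2^2.
r = -85/48x_2 + 85/24, LT = x_2.

S(g_1,g_2): leading monomials are coprime, so the S-polynomial reduces to 0 (Buchberger's first criterion).
S(g_1,r): leading monomials are coprime, so the S-polynomial reduces to 0 (Buchberger's first criterion).
S(g_2,r): lcm = x_2^2. S = -182x_2 + 364.
  leading term x_2: subtract (8736/85)·r from -182x_2 + 364 → 0
  remainder 0.

Every S-polynomial of the final basis reduces to 0, so we have a Gröbner basis.
Inter-reduce: drop elements whose leading term is divisible by another's, tail-reduce, and make monic.
Reduced Gröbner basis: {x_1, x_2 - 2}.
The reduced Gröbner basis of I + (p) is {x_1, x_2 - 2} ≠ {1}, a proper ideal, so the enlarged system stays consistent: p is independent of I, with normal form -85/48x_2 + 85/24.

The remainder on division by a Gröbner basis is unique — it is the normal form.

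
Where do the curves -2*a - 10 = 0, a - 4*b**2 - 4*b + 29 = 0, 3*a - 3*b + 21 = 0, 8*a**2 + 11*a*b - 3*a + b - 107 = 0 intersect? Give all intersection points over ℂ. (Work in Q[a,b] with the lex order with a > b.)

{(-5, 2)}

Compute a lex Gröbner basis by Buchberger's algorithm.
f_1 = -2*a - 10, LT = a.
f_2 = a - 4*b**2 - 4*b + 29, LT = a.
f_3 = 3*a - 3*b + 21, LT = a.
f_4 = 8*a**2 + 11*a*b - 3*a + b - 107, LT = a**2.

S(f_1,f_2): lcm = a. S = 4*b**2 + 4*b - 24.
  leading term b**2: no divisor's leading term divides it; move 4*b**2 to the remainder.
  leading term b: no divisor's leading term divides it; move 4*b to the remainder.
  leading term 1: no divisor's leading term divides it; move -24 to the remainder.
  remainder 4*b**2 + 4*b - 24 ≠ 0; add h_5 = 4*b**2 + 4*b - 24 to the basis.

S(f_1,f_3): lcm = a. S = b - 2.
  leading term b: no divisor's leading term divides it; move b to the remainder.
  leading term 1: no divisor's leading term divides it; move -2 to the remainder.
  remainder b - 2 ≠ 0; add h_6 = b - 2 to the basis.

The other S-polynomials (S(f_1,f_4), S(f_2,f_3), S(f_2,f_4), S(f_3,f_4), S(f_1,h_5), S(f_2,h_5), S(f_3,h_5), S(f_4,h_5), S(f_1,h_6), S(f_2,h_6), S(f_3,h_6), S(f_4,h_6), S(h_5,h_6)) all reduce to 0 modulo the current basis, so we have a Gröbner basis.
Inter-reduce: drop elements whose leading term is divisible by another's, tail-reduce, and make monic.
Reduced Gröbner basis: {a + 5, b - 2}.

From the last basis element, b - 2 = 0, so b takes values in {2}. Each choice, substituted upward through the basis, yields the corresponding point(s) of the solution set.
  b = 2: the earlier basis element becomes a + 5 = 0, giving a = -5 — point (-5, 2).
Check: every point annihilates each of the original generators.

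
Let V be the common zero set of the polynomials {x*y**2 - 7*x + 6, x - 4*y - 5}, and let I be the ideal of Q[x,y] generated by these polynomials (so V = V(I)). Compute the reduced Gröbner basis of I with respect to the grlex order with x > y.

G = {y**3 + 5/4*y**2 - 7*y - 29/4, x - 4*y - 5}

f_1 = x*y**2 - 7*x + 6, LT = x*y**2.
f_2 = x - 4*y - 5, LT = x.

S(f_1,f_2): lcm = x*y**2. S = 4*y**3 + 5*y**2 - 7*x + 6.
  reduce S modulo (f_1, f_2):
  remainder 4*y**3 + 5*y**2 - 28*y - 29 ≠ 0; add g_3 = 4*y**3 + 5*y**2 - 28*y - 29 to the basis.

The other S-polynomials (S(f_1,g_3), S(f_2,g_3)) all reduce to 0 modulo the current basis, so we have a Gröbner basis.
Inter-reduce: drop elements whose leading term is divisible by another's, tail-reduce, and make monic.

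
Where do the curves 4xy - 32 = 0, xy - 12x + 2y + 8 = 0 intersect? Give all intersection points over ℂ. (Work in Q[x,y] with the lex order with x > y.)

{(-2/3, -12), (2, 4)}

Compute a lex Gröbner basis by Buchberger's algorithm.
f_1 = 4xy - 32, LT = xy.
f_2 = xy - 12x + 2y + 8, LT = xy.

S(f_1,f_2): lcm = xy. S = 12x - 2y - 16.
  leading term x: no divisor's leading term divides it; move 12x to the remainder.
  leading term y: no divisor's leading term divides it; move -2y to the remainder.
  leading term 1: no divisor's leading term divides it; move -16 to the remainder.
  remainder 12x - 2y - 16 ≠ 0; add h_3 = 12x - 2y - 16 to the basis.

S(f_1,h_3): lcm = xy. S = \tfrac{1}{6}y^{2} + \tfrac{4}{3}y - 8.
  leading term y^{2}: no divisor's leading term divides it; move \tfrac{1}{6}y^{2} to the remainder.
  leading term y: no divisor's leading term divides it; move \tfrac{4}{3}y to the remainder.
  leading term 1: no divisor's leading term divides it; move -8 to the remainder.
  remainder \tfrac{1}{6}y^{2} + \tfrac{4}{3}y - 8 ≠ 0; add h_4 = \tfrac{1}{6}y^{2} + \tfrac{4}{3}y - 8 to the basis.

S(f_2,h_3): lcm = xy. S = -12x + \tfrac{1}{6}y^{2} + \tfrac{10}{3}y + 8.
  leading term x: subtract (-1)·h_3 from -12x + \tfrac{1}{6}y^{2} + \tfrac{10}{3}y + 8 → \tfrac{1}{6}y^{2} + \tfrac{4}{3}y - 8
  leading term y^{2}: subtract (1)·h_4 from \tfrac{1}{6}y^{2} + \tfrac{4}{3}y - 8 → 0
  remainder 0.

S(f_1,h_4): lcm = xy^{2}. S = -8xy + 48x - 8y.
  leading term xy: subtract (-2)·f_1 from -8xy + 48x - 8y → 48x - 8y - 64
  leading term x: subtract (4)·h_3 from 48x - 8y - 64 → 0
  remainder 0.

S(f_2,h_4): lcm = xy^{2}. S = -20xy + 48x + 2y^{2} + 8y.
  leading term xy: subtract (-5)·f_1 from -20xy + 48x + 2y^{2} + 8y → 48x + 2y^{2} + 8y - 160
  leading term x: subtract (4)·h_3 from 48x + 2y^{2} + 8y - 160 → 2y^{2} + 16y - 96
  leading term y^{2}: subtract (12)·h_4 from 2y^{2} + 16y - 96 → 0
  remainder 0.

S(h_3,h_4): leading monomials are coprime, so the S-polynomial reduces to 0 (Buchberger's first criterion).
Every S-polynomial of the final basis reduces to 0, so we have a Gröbner basis.
Inter-reduce: drop elements whose leading term is divisible by another's, tail-reduce, and make monic.
Reduced Gröbner basis: {x - \tfrac{1}{6}y - \tfrac{4}{3}, y^{2} + 8y - 48}.

A lex Gröbner basis eliminates variables successively. Here y^{2} + 8y - 48 depends only on y, with roots {-12, 4}; lifting each root through the earlier basis elements recovers the full solutions.
  y = -12: the earlier basis element becomes x + \tfrac{2}{3} = 0, giving x = -2/3 — point (-2/3, -12).
  y = 4: the earlier basis element becomes x - 2 = 0, giving x = 2 — point (2, 4).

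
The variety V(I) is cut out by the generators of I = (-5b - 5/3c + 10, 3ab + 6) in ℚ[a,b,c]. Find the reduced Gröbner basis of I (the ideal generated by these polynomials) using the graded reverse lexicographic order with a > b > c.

G = {ac - 6a - 6, b + ⅓c - 2}

Buchberger's algorithm terminates because the ascending chain of leading-term ideals stabilizes.

f_1 = -5b - 5/3c + 10, LT = b.
f_2 = 3ab + 6, LT = ab.

S(f_1,f_2): lcm = ab. S = ⅓ac - 2a - 2.
  leading term ac: no divisor's leading term divides it; move ⅓ac to the remainder.
  leading term a: no divisor's leading term divides it; move -2a to the remainder.
  leading term 1: no divisor's leading term divides it; move -2 to the remainder.
  remainder ⅓ac - 2a - 2 ≠ 0; add g_3 = ⅓ac - 2a - 2 to the basis.

The other S-polynomials (S(f_1,g_3), S(f_2,g_3)) all reduce to 0 modulo the current basis, so we have a Gröbner basis.
Inter-reduce: drop elements whose leading term is divisible by another's, tail-reduce, and make monic.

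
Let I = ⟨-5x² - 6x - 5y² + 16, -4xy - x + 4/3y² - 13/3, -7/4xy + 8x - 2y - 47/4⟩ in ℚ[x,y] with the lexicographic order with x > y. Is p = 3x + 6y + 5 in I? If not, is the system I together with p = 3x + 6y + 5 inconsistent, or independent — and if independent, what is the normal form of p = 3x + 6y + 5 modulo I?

Adjoining 3x + 6y + 5 makes the ideal the whole ring: the system is inconsistent.

First compute the reduced Gröbner basis of I by Buchberger's algorithm.
f_1 = -5x² - 6x - 5y² + 16, LT = x².
f_2 = -4xy - x + 4/3y² - 13/3, LT = xy.
f_3 = -7/4xy + 8x - 2y - 47/4, LT = xy.

S(f_1,f_2): lcm = x²y. S = -¼x² + ⅓xy² + 6/5xy - 13/12x + y³ - 16/5y.
  leading term x²: subtract (1/20)·f_1 from -¼x² + ⅓xy² + 6/5xy - 13/12x + y³ - 16/5y → ⅓xy² + 6/5xy - 47/60x + y³ + ¼y² - 16/5y - ⅘
  leading term xy²: subtract (-1/12y)·f_2 from ⅓xy² + 6/5xy - 47/60x + y³ + ¼y² - 16/5y - ⅘ → 67/60xy - 47/60x + 10/9y³ + ¼y² - 641/180y - ⅘
  leading term xy: subtract (-67/240)·f_2 from 67/60xy - 47/60x + 10/9y³ + ¼y² - 641/180y - ⅘ → -17/16x + 10/9y³ + 28/45y² - 641/180y - 1447/720
  leading term x: no divisor's leading term divides it; move -17/16x to the remainder.
  leading term y³: no divisor's leading term divides it; move 10/9y³ to the remainder.
  leading term y²: no divisor's leading term divides it; move 28/45y² to the remainder.
  leading term y: no divisor's leading term divides it; move -641/180y to the remainder.
  leading term 1: no divisor's leading term divides it; move -1447/720 to the remainder.
  remainder -17/16x + 10/9y³ + 28/45y² - 641/180y - 1447/720 ≠ 0; add h_4 = -17/16x + 10/9y³ + 28/45y² - 641/180y - 1447/720 to the basis.

S(f_1,f_3): lcm = x²y. S = 32/7x² + 2/35xy - 47/7x + y³ - 16/5y.
  leading term x²: subtract (-32/35)·f_1 from 32/7x² + 2/35xy - 47/7x + y³ - 16/5y → 2/35xy - 61/5x + y³ - 32/7y² - 16/5y + 512/35
  leading term xy: subtract (-1/70)·f_2 from 2/35xy - 61/5x + y³ - 32/7y² - 16/5y + 512/35 → -171/14x + y³ - 478/105y² - 16/5y + 437/30
  leading term x: subtract (1368/119)·h_4 from -171/14x + y³ - 478/105y² - 16/5y + 437/30 → -1401/119y³ - 20894/1785y² + 22454/595y + 67241/1785
  leading term y³: no divisor's leading term divides it; move -1401/119y³ to the remainder.
  leading term y²: no divisor's leading term divides it; move -20894/1785y² to the remainder.
  leading term y: no divisor's leading term divides it; move 22454/595y to the remainder.
  leading term 1: no divisor's leading term divides it; move 67241/1785 to the remainder.
  remainder -1401/119y³ - 20894/1785y² + 22454/595y + 67241/1785 ≠ 0; add h_5 = -1401/119y³ - 20894/1785y² + 22454/595y + 67241/1785 to the basis.

S(f_2,f_3): lcm = xy. S = 135/28x - ⅓y² - 8/7y - 473/84.
  leading term x: subtract (-540/119)·h_4 from 135/28x - ⅓y² - 8/7y - 473/84 → 600/119y³ + 127/51y² - 2059/119y - 5266/357
  leading term y³: subtract (-200/467)·h_5 from 600/119y³ + 127/51y² - 2059/119y - 5266/357 → -8247/3269y² - 3729/3269y + 4518/3269
  leading term y²: no divisor's leading term divides it; move -8247/3269y² to the remainder.
  leading term y: no divisor's leading term divides it; move -3729/3269y to the remainder.
  leading term 1: no divisor's leading term divides it; move 4518/3269 to the remainder.
  remainder -8247/3269y² - 3729/3269y + 4518/3269 ≠ 0; add h_6 = -8247/3269y² - 3729/3269y + 4518/3269 to the basis.

S(f_1,h_4): lcm = x². S = 160/153xy³ + 448/765xy² - 2564/765xy - 529/765x + y² - 16/5.
  leading term xy³: subtract (-40/153y²)·f_2 from 160/153xy³ + 448/765xy² - 2564/765xy - 529/765x + y² - 16/5 → 248/765xy² - 2564/765xy - 529/765x + 160/459y⁴ - 61/459y² - 16/5
  leading term xy²: subtract (-62/765y)·f_2 from 248/765xy² - 2564/765xy - 529/765x + 160/459y⁴ - 61/459y² - 16/5 → -2626/765xy - 529/765x + 160/459y⁴ + 248/2295y³ - 61/459y² - 806/2295y - 16/5
  leading term xy: subtract (1313/1530)·f_2 from -2626/765xy - 529/765x + 160/459y⁴ + 248/2295y³ - 61/459y² - 806/2295y - 16/5 → ⅙x + 160/459y⁴ + 248/2295y³ - 977/765y² - 806/2295y + 2381/4590
  leading term x: subtract (-8/51)·h_4 from ⅙x + 160/459y⁴ + 248/2295y³ - 977/765y² - 806/2295y + 2381/4590 → 160/459y⁴ + 24/85y³ - 2707/2295y² - 232/255y + 467/2295
  leading term y⁴: subtract (-1120/37827y)·h_5 from 160/459y⁴ + 24/85y³ - 2707/2295y² - 232/255y + 467/2295 → -619496/9645885y³ - 199867/3215295y² + 1982696/9645885y + 467/2295
  leading term y³: subtract (4336472/794934405)·h_5 from -619496/9645885y³ - 199867/3215295y² + 1982696/9645885y + 467/2295 → 20184377/11924016075y² - 1257512/3974672025y - 23956913/11924016075
  leading term y²: subtract (-141290639/210572506575)·h_6 from 20184377/11924016075y² - 1257512/3974672025y - 23956913/11924016075 → -3037249/2807633421y - 3037249/2807633421
  leading term y: no divisor's leading term divides it; move -3037249/2807633421y to the remainder.
  leading term 1: no divisor's leading term divides it; move -3037249/2807633421 to the remainder.
  remainder -3037249/2807633421y - 3037249/2807633421 ≠ 0; add h_7 = -3037249/2807633421y - 3037249/2807633421 to the basis.

The other S-polynomials (S(f_2,h_4), S(f_3,h_4), S(f_1,h_5), S(f_2,h_5), S(f_3,h_5), S(h_4,h_5), S(f_1,h_6), S(f_2,h_6), S(f_3,h_6), S(h_4,h_6), S(h_5,h_6), S(f_1,h_7), S(f_2,h_7), S(f_3,h_7), S(h_4,h_7), S(h_5,h_7), S(h_6,h_7)) all reduce to 0 modulo the current basis, so we have a Gröbner basis.
Inter-reduce: drop elements whose leading term is divisible by another's, tail-reduce, and make monic.
Reduced Gröbner basis: {x - 1, y + 1}.
Label its elements g_1 = x - 1, g_2 = y + 1.

Reduce p = 3x + 6y + 5 modulo G:
  leading term x: subtract (3)·g_1 from 3x + 6y + 5 → 6y + 8
  leading term y: subtract (6)·g_2 from 6y + 8 → 2
  leading term 1: no divisor's leading term divides it; move 2 to the remainder.
  normal form = 2.
The normal form is nonzero, so p ∉ I. Since p minus its normal form lies in I, I + (p) = I + (r) where r = 2; decide whether this ideal is the whole ring.
Here r = 2 is a nonzero constant, hence a unit: 1 ∈ I + (p), the Gröbner basis of I + (p) is {1}, and the enlarged system has no common solution — adjoining p is inconsistent.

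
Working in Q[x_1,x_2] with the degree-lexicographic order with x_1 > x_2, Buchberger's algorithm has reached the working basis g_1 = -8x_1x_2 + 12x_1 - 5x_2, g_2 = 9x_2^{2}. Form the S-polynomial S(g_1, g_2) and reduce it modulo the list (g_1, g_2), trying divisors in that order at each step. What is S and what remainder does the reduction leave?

S(g_1, g_2) = -\tfrac{3}{2}x_1x_2 + \tfrac{5}{8}x_2^{2}; remainder on division = -\tfrac{9}{4}x_1 + \tfrac{15}{16}x_2.

lcm(LM(g_1), LM(g_2)) = x_1x_2^{2}.
S = (lcm/LT(g_1))·g_1 − (lcm/LT(g_2))·g_2 = -\tfrac{3}{2}x_1x_2 + \tfrac{5}{8}x_2^{2}.
Reduce S modulo (g_1, g_2) in that order:
  leading term x_1x_2: subtract (\tfrac{3}{16})·g_1 from -\tfrac{3}{2}x_1x_2 + \tfrac{5}{8}x_2^{2} → \tfrac{5}{8}x_2^{2} - \tfrac{9}{4}x_1 + \tfrac{15}{16}x_2
  leading term x_2^{2}: subtract (\tfrac{5}{72})·g_2 from \tfrac{5}{8}x_2^{2} - \tfrac{9}{4}x_1 + \tfrac{15}{16}x_2 → -\tfrac{9}{4}x_1 + \tfrac{15}{16}x_2
  leading term x_1: no divisor's leading term divides it; move -\tfrac{9}{4}x_1 to the remainder.
  leading term x_2: no divisor's leading term divides it; move \tfrac{15}{16}x_2 to the remainder.
The remainder -\tfrac{9}{4}x_1 + \tfrac{15}{16}x_2 is nonzero, so it would be added as the next basis element.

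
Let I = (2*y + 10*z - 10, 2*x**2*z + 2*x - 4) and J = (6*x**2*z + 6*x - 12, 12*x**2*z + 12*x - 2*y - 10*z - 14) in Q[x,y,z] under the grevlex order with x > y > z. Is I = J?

Yes, the ideals are equal.

Equality of ideals is decidable: compute both reduced Gröbner bases (unique for the ordering) and check whether they agree.
Buchberger on the first generating set:
f_1 = 2*y + 10*z - 10, LT = y.
f_2 = 2*x**2*z + 2*x - 4, LT = x**2*z.

The S-polynomials (S(f_1,f_2)) all reduce to 0 modulo the current basis, so we have a Gröbner basis.
Inter-reduce: drop elements whose leading term is divisible by another's, tail-reduce, and make monic.
Reduced Gröbner basis: {x**2*z + x - 2, y + 5*z - 5}.

Buchberger on the second generating set:
h_1 = 6*x**2*z + 6*x - 12, LT = x**2*z.
h_2 = 12*x**2*z + 12*x - 2*y - 10*z - 14, LT = x**2*z.

S(h_1,h_2): lcm = x**2*z. S = 1/6*y + 5/6*z - 5/6.
  leading term y: no divisor's leading term divides it; move 1/6*y to the remainder.
  leading term z: no divisor's leading term divides it; move 5/6*z to the remainder.
  leading term 1: no divisor's leading term divides it; move -5/6 to the remainder.
  remainder 1/6*y + 5/6*z - 5/6 ≠ 0; add k_3 = 1/6*y + 5/6*z - 5/6 to the basis.

The other S-polynomials (S(h_1,k_3), S(h_2,k_3)) all reduce to 0 modulo the current basis, so we have a Gröbner basis.
Inter-reduce: drop elements whose leading term is divisible by another's, tail-reduce, and make monic.
Reduced Gröbner basis: {x**2*z + x - 2, y + 5*z - 5}.

Same reduced basis, so the two generating sets span the same ideal.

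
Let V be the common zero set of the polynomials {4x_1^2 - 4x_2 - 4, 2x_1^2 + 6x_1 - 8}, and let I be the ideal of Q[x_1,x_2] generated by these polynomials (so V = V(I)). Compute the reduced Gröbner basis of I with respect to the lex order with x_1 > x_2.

G = {x_1 + 1/3x_2 - 1, x_2^2 - 15x_2}

f_1 = 4x_1^2 - 4x_2 - 4, LT = x_1^2.
f_2 = 2x_1^2 + 6x_1 - 8, LT = x_1^2.

S(f_1,f_2): lcm = x_1^2. S = -3x_1 - x_2 + 3.
  leading term x_1: no divisor's leading term divides it; move -3x_1 to the remainder.
  leading term x_2: no divisor's leading term divides it; move -x_2 to the remainder.
  leading term 1: no divisor's leading term divides it; move 3 to the remainder.
  remainder -3x_1 - x_2 + 3 ≠ 0; add g_3 = -3x_1 - x_2 + 3 to the basis.

S(f_1,g_3): lcm = x_1^2. S = -1/3x_1x_2 + x_1 - x_2 - 1.
  leading term x_1x_2: subtract (1/9x_2)·g_3 from -1/3x_1x_2 + x_1 - x_2 - 1 → x_1 + 1/9x_2^2 - 4/3x_2 - 1
  leading term x_1: subtract (-1/3)·g_3 from x_1 + 1/9x_2^2 - 4/3x_2 - 1 → 1/9x_2^2 - 5/3x_2
  leading term x_2^2: no divisor's leading term divides it; move 1/9x_2^2 to the remainder.
  leading term x_2: no divisor's leading term divides it; move -5/3x_2 to the remainder.
  remainder 1/9x_2^2 - 5/3x_2 ≠ 0; add g_4 = 1/9x_2^2 - 5/3x_2 to the basis.

The other S-polynomials (S(f_2,g_3), S(f_1,g_4), S(f_2,g_4), S(g_3,g_4)) all reduce to 0 modulo the current basis, so we have a Gröbner basis.
Inter-reduce: drop elements whose leading term is divisible by another's, tail-reduce, and make monic.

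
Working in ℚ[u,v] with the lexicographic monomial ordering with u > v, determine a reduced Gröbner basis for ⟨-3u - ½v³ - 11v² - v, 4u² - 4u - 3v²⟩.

G = {u + ⅙v³ + 11/3v² + ⅓v, v⁶ + 44v⁵ + 488v⁴ + 94v³ + 109v² + 12v}

f_1 = -3u - ½v³ - 11v² - v, LT = u.
f_2 = 4u² - 4u - 3v², LT = u².

S(f_1,f_2): lcm = u². S = ⅙uv³ + 11/3uv² + ⅓uv + u + ¾v².
  leading term uv³: subtract (-1/18v³)·f_1 from ⅙uv³ + 11/3uv² + ⅓uv + u + ¾v² → 11/3uv² + ⅓uv + u - 1/36v⁶ - 11/18v⁵ - 1/18v⁴ + ¾v²
  leading term uv²: subtract (-11/9v²)·f_1 from 11/3uv² + ⅓uv + u - 1/36v⁶ - 11/18v⁵ - 1/18v⁴ + ¾v² → ⅓uv + u - 1/36v⁶ - 11/9v⁵ - 27/2v⁴ - 11/9v³ + ¾v²
  leading term uv: subtract (-1/9v)·f_1 from ⅓uv + u - 1/36v⁶ - 11/9v⁵ - 27/2v⁴ - 11/9v³ + ¾v² → u - 1/36v⁶ - 11/9v⁵ - 122/9v⁴ - 22/9v³ + 23/36v²
  leading term u: subtract (-⅓)·f_1 from u - 1/36v⁶ - 11/9v⁵ - 122/9v⁴ - 22/9v³ + 23/36v² → -1/36v⁶ - 11/9v⁵ - 122/9v⁴ - 47/18v³ - 109/36v² - ⅓v
  leading term v⁶: no divisor's leading term divides it; move -1/36v⁶ to the remainder.
  leading term v⁵: no divisor's leading term divides it; move -11/9v⁵ to the remainder.
  leading term v⁴: no divisor's leading term divides it; move -122/9v⁴ to the remainder.
  leading term v³: no divisor's leading term divides it; move -47/18v³ to the remainder.
  leading term v²: no divisor's leading term divides it; move -109/36v² to the remainder.
  leading term v: no divisor's leading term divides it; move -⅓v to the remainder.
  remainder -1/36v⁶ - 11/9v⁵ - 122/9v⁴ - 47/18v³ - 109/36v² - ⅓v ≠ 0; add g_3 = -1/36v⁶ - 11/9v⁵ - 122/9v⁴ - 47/18v³ - 109/36v² - ⅓v to the basis.

The other S-polynomials (S(f_1,g_3), S(f_2,g_3)) all reduce to 0 modulo the current basis, so we have a Gröbner basis.
Inter-reduce: drop elements whose leading term is divisible by another's, tail-reduce, and make monic.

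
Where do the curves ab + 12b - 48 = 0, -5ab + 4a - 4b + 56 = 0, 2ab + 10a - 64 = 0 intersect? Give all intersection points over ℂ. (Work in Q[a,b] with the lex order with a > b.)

Compute a lex Gröbner basis by Buchberger's algorithm.
f_1 = ab + 12b - 48, LT = ab.
f_2 = -5ab + 4a - 4b + 56, LT = ab.
f_3 = 2ab + 10a - 64, LT = ab.

S(f_1,f_2): lcm = ab. S = 4/5a + 56/5b - 184/5.
  reduce S modulo (f_1, f_2, f_3):
  remainder 4/5a + 56/5b - 184/5 ≠ 0; add h_4 = 4/5a + 56/5b - 184/5 to the basis.

S(f_1,f_3): lcm = ab. S = -5a + 12b - 16.
  reduce S modulo (f_1, f_2, f_3, h_4):
  remainder 82b - 246 ≠ 0; add h_5 = 82b - 246 to the basis.

The other S-polynomials (S(f_2,f_3), S(f_1,h_4), S(f_2,h_4), S(f_3,h_4), S(f_1,h_5), S(f_2,h_5), S(f_3,h_5), S(h_4,h_5)) all reduce to 0 modulo the current basis, so we have a Gröbner basis.
Inter-reduce: drop elements whose leading term is divisible by another's, tail-reduce, and make monic.
Reduced Gröbner basis: {a - 4, b - 3}.

Since the basis is lex-ordered, b - 3 is univariate in b. Its roots are {3}. Back-substituting each root into the other basis elements fixes the other coordinates.
  b = 3: the earlier basis element becomes a - 4 = 0, giving a = 4 — point (4, 3).

{(4, 3)}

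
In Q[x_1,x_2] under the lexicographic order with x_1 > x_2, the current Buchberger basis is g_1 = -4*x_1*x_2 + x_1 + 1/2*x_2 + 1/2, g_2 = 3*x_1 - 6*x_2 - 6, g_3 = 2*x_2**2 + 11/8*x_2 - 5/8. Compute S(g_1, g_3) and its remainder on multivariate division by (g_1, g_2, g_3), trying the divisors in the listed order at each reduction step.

S(g_1, g_3) = -15/16*x_1*x_2 + 5/16*x_1 - 1/8*x_2**2 - 1/8*x_2; remainder on division = 0.

lcm(LM(g_1), LM(g_3)) = x_1*x_2**2.
S = (lcm/LT(g_1))·g_1 − (lcm/LT(g_3))·g_3 = -15/16*x_1*x_2 + 5/16*x_1 - 1/8*x_2**2 - 1/8*x_2.
Reduce S modulo (g_1, g_2, g_3) in that order:
  leading term x_1*x_2: subtract (15/64)·g_1 from -15/16*x_1*x_2 + 5/16*x_1 - 1/8*x_2**2 - 1/8*x_2 → 5/64*x_1 - 1/8*x_2**2 - 31/128*x_2 - 15/128
  leading term x_1: subtract (5/192)·g_2 from 5/64*x_1 - 1/8*x_2**2 - 31/128*x_2 - 15/128 → -1/8*x_2**2 - 11/128*x_2 + 5/128
  leading term x_2**2: subtract (-1/16)·g_3 from -1/8*x_2**2 - 11/128*x_2 + 5/128 → 0
The remainder is 0, so this S-polynomial contributes no new basis element.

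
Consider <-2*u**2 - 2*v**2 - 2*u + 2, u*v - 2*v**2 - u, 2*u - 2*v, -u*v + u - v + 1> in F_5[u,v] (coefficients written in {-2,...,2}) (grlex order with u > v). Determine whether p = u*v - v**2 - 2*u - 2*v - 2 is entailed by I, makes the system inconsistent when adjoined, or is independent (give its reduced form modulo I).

First compute the reduced Gröbner basis of I by Buchberger's algorithm.
f_1 = -2*u**2 - 2*v**2 - 2*u + 2, LT = u**2.
f_2 = u*v - 2*v**2 - u, LT = u*v.
f_3 = 2*u - 2*v, LT = u.
f_4 = -u*v + u - v + 1, LT = u*v.

S(f_1,f_2): lcm = u**2*v. S = 2*u*v**2 + v**3 + u**2 + u*v - v.
  leading term u*v**2: subtract (2*v)·f_2 from 2*u*v**2 + v**3 + u**2 + u*v - v → u**2 - 2*u*v - v
  leading term u**2: subtract (2)·f_1 from u**2 - 2*u*v - v → -2*u*v - v**2 - u - v + 1
  leading term u*v: subtract (-2)·f_2 from -2*u*v - v**2 - u - v + 1 → 2*u - v + 1
  leading term u: subtract (1)·f_3 from 2*u - v + 1 → v + 1
  leading term v: no divisor's leading term divides it; move v to the remainder.
  leading term 1: no divisor's leading term divides it; move 1 to the remainder.
  remainder v + 1 ≠ 0; add h_5 = v + 1 to the basis.

S(f_1,f_3): lcm = u**2. S = u*v + v**2 + u - 1.
  leading term u*v: subtract (1)·f_2 from u*v + v**2 + u - 1 → -2*v**2 + 2*u - 1
  leading term v**2: subtract (-2*v)·h_5 from -2*v**2 + 2*u - 1 → 2*u + 2*v - 1
  leading term u: subtract (1)·f_3 from 2*u + 2*v - 1 → -v - 1
  leading term v: subtract (-1)·h_5 from -v - 1 → 0
  remainder 0.

S(f_1,f_4): lcm = u**2*v. S = v**3 + u**2 + u - v.
  leading term v**3: subtract (v**2)·h_5 from v**3 + u**2 + u - v → u**2 - v**2 + u - v
  leading term u**2: subtract (2)·f_1 from u**2 - v**2 + u - v → -2*v**2 - v + 1
  leading term v**2: subtract (-2*v)·h_5 from -2*v**2 - v + 1 → v + 1
  leading term v: subtract (1)·h_5 from v + 1 → 0
  remainder 0.

S(f_2,f_3): lcm = u*v. S = -v**2 - u.
  leading term v**2: subtract (-v)·h_5 from -v**2 - u → -u + v
  leading term u: subtract (2)·f_3 from -u + v → 0
  remainder 0.

S(f_2,f_4): lcm = u*v. S = -2*v**2 - v + 1.
  leading term v**2: subtract (-2*v)·h_5 from -2*v**2 - v + 1 → v + 1
  leading term v: subtract (1)·h_5 from v + 1 → 0
  remainder 0.

S(f_3,f_4): lcm = u*v. S = -v**2 + u - v + 1.
  leading term v**2: subtract (-v)·h_5 from -v**2 + u - v + 1 → u + 1
  leading term u: subtract (-2)·f_3 from u + 1 → v + 1
  leading term v: subtract (1)·h_5 from v + 1 → 0
  remainder 0.

S(f_1,h_5): leading monomials are coprime, so the S-polynomial reduces to 0 (Buchberger's first criterion).
S(f_2,h_5): lcm = u*v. S = -2*v**2 - 2*u.
  leading term v**2: subtract (-2*v)·h_5 from -2*v**2 - 2*u → -2*u + 2*v
  leading term u: subtract (-1)·f_3 from -2*u + 2*v → 0
  remainder 0.

S(f_3,h_5): leading monomials are coprime, so the S-polynomial reduces to 0 (Buchberger's first criterion).
S(f_4,h_5): lcm = u*v. S = -2*u + v - 1.
  leading term u: subtract (-1)·f_3 from -2*u + v - 1 → -v - 1
  leading term v: subtract (-1)·h_5 from -v - 1 → 0
  remainder 0.

Every S-polynomial of the final basis reduces to 0, so we have a Gröbner basis.
Inter-reduce: drop elements whose leading term is divisible by another's, tail-reduce, and make monic.
Reduced Gröbner basis: {u + 1, v + 1}.
Label its elements g_1 = u + 1, g_2 = v + 1.

Reduce p = u*v - v**2 - 2*u - 2*v - 2 modulo G:
  leading term u*v: subtract (v)·g_1 from u*v - v**2 - 2*u - 2*v - 2 → -v**2 - 2*u + 2*v - 2
  leading term v**2: subtract (-v)·g_2 from -v**2 - 2*u + 2*v - 2 → -2*u - 2*v - 2
  leading term u: subtract (-2)·g_1 from -2*u - 2*v - 2 → -2*v
  leading term v: subtract (-2)·g_2 from -2*v → 2
  leading term 1: no divisor's leading term divides it; move 2 to the remainder.
  normal form = 2.
The normal form is nonzero, so p ∉ I. Since p minus its normal form lies in I, I + (p) = I + (r) where r = 2; decide whether this ideal is the whole ring.
Here r = 2 is a nonzero constant, hence a unit: 1 ∈ I + (p), the Gröbner basis of I + (p) is {1}, and the enlarged system has no common solution — adjoining p is inconsistent.

Adjoining u*v - v**2 - 2*u - 2*v - 2 makes the ideal the whole ring: the system is inconsistent.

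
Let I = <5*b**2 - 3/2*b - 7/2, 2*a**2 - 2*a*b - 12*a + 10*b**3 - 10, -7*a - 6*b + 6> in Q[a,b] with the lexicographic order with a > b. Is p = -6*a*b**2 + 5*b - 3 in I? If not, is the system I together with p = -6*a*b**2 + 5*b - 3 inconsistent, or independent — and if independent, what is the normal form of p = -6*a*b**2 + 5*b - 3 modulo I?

Adjoining -6*a*b**2 + 5*b - 3 makes the ideal the whole ring: the system is inconsistent.

First compute the reduced Gröbner basis of I by Buchberger's algorithm.
f_1 = 5*b**2 - 3/2*b - 7/2, LT = b**2.
f_2 = 2*a**2 - 2*a*b - 12*a + 10*b**3 - 10, LT = a**2.
f_3 = -7*a - 6*b + 6, LT = a.

S(f_2,f_3): lcm = a**2. S = -13/7*a*b - 36/7*a + 5*b**3 - 5.
  leading term a*b: subtract (13/49*b)·f_3 from -13/7*a*b - 36/7*a + 5*b**3 - 5 → -36/7*a + 5*b**3 + 78/49*b**2 - 78/49*b - 5
  leading term a: subtract (36/49)·f_3 from -36/7*a + 5*b**3 + 78/49*b**2 - 78/49*b - 5 → 5*b**3 + 78/49*b**2 + 138/49*b - 461/49
  leading term b**3: subtract (b)·f_1 from 5*b**3 + 78/49*b**2 + 138/49*b - 461/49 → 303/98*b**2 + 619/98*b - 461/49
  leading term b**2: subtract (303/490)·f_1 from 303/98*b**2 + 619/98*b - 461/49 → 7099/980*b - 7099/980
  leading term b: no divisor's leading term divides it; move 7099/980*b to the remainder.
  leading term 1: no divisor's leading term divides it; move -7099/980 to the remainder.
  remainder 7099/980*b - 7099/980 ≠ 0; add h_4 = 7099/980*b - 7099/980 to the basis.

The other S-polynomials (S(f_1,f_2), S(f_1,f_3), S(f_1,h_4), S(f_2,h_4), S(f_3,h_4)) all reduce to 0 modulo the current basis, so we have a Gröbner basis.
Inter-reduce: drop elements whose leading term is divisible by another's, tail-reduce, and make monic.
Reduced Gröbner basis: {a, b - 1}.
Label its elements g_1 = a, g_2 = b - 1.

Reduce p = -6*a*b**2 + 5*b - 3 modulo G:
  leading term a*b**2: subtract (-6*b**2)·g_1 from -6*a*b**2 + 5*b - 3 → 5*b - 3
  leading term b: subtract (5)·g_2 from 5*b - 3 → 2
  leading term 1: no divisor's leading term divides it; move 2 to the remainder.
  normal form = 2.
The normal form is nonzero, so p ∉ I. Since p minus its normal form lies in I, I + (p) = I + (r) where r = 2; decide whether this ideal is the whole ring.
Here r = 2 is a nonzero constant, hence a unit: 1 ∈ I + (p), the Gröbner basis of I + (p) is {1}, and the enlarged system has no common solution — adjoining p is inconsistent.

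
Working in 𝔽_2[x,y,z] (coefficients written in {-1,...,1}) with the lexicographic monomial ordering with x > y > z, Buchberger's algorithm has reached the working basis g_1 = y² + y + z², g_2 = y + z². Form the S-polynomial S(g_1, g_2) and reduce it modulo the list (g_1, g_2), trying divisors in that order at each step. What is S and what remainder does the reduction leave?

S(g_1, g_2) = yz² + y + z²; remainder on division = z⁴.

lcm(LM(g_1), LM(g_2)) = y².
S = (lcm/LT(g_1))·g_1 − (lcm/LT(g_2))·g_2 = yz² + y + z².
Reduce S modulo (g_1, g_2) in that order:
  leading term yz²: subtract (z²)·g_2 from yz² + y + z² → y + z⁴ + z²
  leading term y: subtract (1)·g_2 from y + z⁴ + z² → z⁴
  leading term z⁴: no divisor's leading term divides it; move z⁴ to the remainder.
The remainder z⁴ is nonzero, so it would be added as the next basis element.
This is the inner loop of Buchberger's algorithm — each nonzero remainder becomes a new basis element.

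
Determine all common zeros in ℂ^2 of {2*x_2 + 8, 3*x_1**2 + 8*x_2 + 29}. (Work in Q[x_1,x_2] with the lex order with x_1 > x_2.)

{(-1, -4), (1, -4)}

Compute a lex Gröbner basis by Buchberger's algorithm.
f_1 = 2*x_2 + 8, LT = x_2.
f_2 = 3*x_1**2 + 8*x_2 + 29, LT = x_1**2.

The S-polynomials (S(f_1,f_2)) all reduce to 0 modulo the current basis, so we have a Gröbner basis.
Inter-reduce: drop elements whose leading term is divisible by another's, tail-reduce, and make monic.
Reduced Gröbner basis: {x_1**2 - 1, x_2 + 4}.

The lex basis is triangular: the last element involves only x_2. Solving x_2 + 4 = 0 gives x_2 ∈ {-4}; substituting each value into the earlier elements determines the remaining variables.
  x_2 = -4: the earlier basis element becomes x_1**2 - 1 = 0, giving x_1 = -1, 1 — points (-1, -4), (1, -4).
This is the nonlinear analogue of row-reducing a linear system.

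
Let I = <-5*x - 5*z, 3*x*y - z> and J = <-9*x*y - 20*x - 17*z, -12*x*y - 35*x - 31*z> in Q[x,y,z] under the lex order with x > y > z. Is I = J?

Yes, the ideals are equal.

Equality of ideals is decidable: compute both reduced Gröbner bases (unique for the ordering) and check whether they agree.
Buchberger on the first generating set:
f_1 = -5*x - 5*z, LT = x.
f_2 = 3*x*y - z, LT = x*y.

S(f_1,f_2): lcm = x*y. S = y*z + 1/3*z.
  leading term y*z: no divisor's leading term divides it; move y*z to the remainder.
  leading term z: no divisor's leading term divides it; move 1/3*z to the remainder.
  remainder y*z + 1/3*z ≠ 0; add g_3 = y*z + 1/3*z to the basis.

S(f_1,g_3): leading monomials are coprime, so the S-polynomial reduces to 0 (Buchberger's first criterion).
S(f_2,g_3): lcm = x*y*z. S = -1/3*x*z - 1/3*z**2.
  leading term x*z: subtract (1/15*z)·f_1 from -1/3*x*z - 1/3*z**2 → 0
  remainder 0.

Every S-polynomial of the final basis reduces to 0, so we have a Gröbner basis.
Inter-reduce: drop elements whose leading term is divisible by another's, tail-reduce, and make monic.
Reduced Gröbner basis: {x + z, y*z + 1/3*z}.

Buchberger on the second generating set:
h_1 = -9*x*y - 20*x - 17*z, LT = x*y.
h_2 = -12*x*y - 35*x - 31*z, LT = x*y.

S(h_1,h_2): lcm = x*y. S = -25/36*x - 25/36*z.
  leading term x: no divisor's leading term divides it; move -25/36*x to the remainder.
  leading term z: no divisor's leading term divides it; move -25/36*z to the remainder.
  remainder -25/36*x - 25/36*z ≠ 0; add k_3 = -25/36*x - 25/36*z to the basis.

S(h_1,k_3): lcm = x*y. S = 20/9*x - y*z + 17/9*z.
  leading term x: subtract (-16/5)·k_3 from 20/9*x - y*z + 17/9*z → -y*z - 1/3*z
  leading term y*z: no divisor's leading term divides it; move -y*z to the remainder.
  leading term z: no divisor's leading term divides it; move -1/3*z to the remainder.
  remainder -y*z - 1/3*z ≠ 0; add k_4 = -y*z - 1/3*z to the basis.

S(h_2,k_3): lcm = x*y. S = 35/12*x - y*z + 31/12*z.
  leading term x: subtract (-21/5)·k_3 from 35/12*x - y*z + 31/12*z → -y*z - 1/3*z
  leading term y*z: subtract (1)·k_4 from -y*z - 1/3*z → 0
  remainder 0.

S(h_1,k_4): lcm = x*y*z. S = 17/9*x*z + 17/9*z**2.
  leading term x*z: subtract (-68/25*z)·k_3 from 17/9*x*z + 17/9*z**2 → 0
  remainder 0.

S(h_2,k_4): lcm = x*y*z. S = 31/12*x*z + 31/12*z**2.
  leading term x*z: subtract (-93/25*z)·k_3 from 31/12*x*z + 31/12*z**2 → 0
  remainder 0.

S(k_3,k_4): leading monomials are coprime, so the S-polynomial reduces to 0 (Buchberger's first criterion).
Every S-polynomial of the final basis reduces to 0, so we have a Gröbner basis.
Inter-reduce: drop elements whose leading term is divisible by another's, tail-reduce, and make monic.
Reduced Gröbner basis: {x + z, y*z + 1/3*z}.

The two bases agree; hence the ideals are identical.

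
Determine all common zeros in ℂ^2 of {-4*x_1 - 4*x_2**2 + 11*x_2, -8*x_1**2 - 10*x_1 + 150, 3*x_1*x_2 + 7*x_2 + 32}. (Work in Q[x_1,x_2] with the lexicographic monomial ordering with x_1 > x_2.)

Compute a lex Gröbner basis by Buchberger's algorithm.
f_1 = -4*x_1 - 4*x_2**2 + 11*x_2, LT = x_1.
f_2 = -8*x_1**2 - 10*x_1 + 150, LT = x_1**2.
f_3 = 3*x_1*x_2 + 7*x_2 + 32, LT = x_1*x_2.

S(f_1,f_2): lcm = x_1**2. S = x_1*x_2**2 - 11/4*x_1*x_2 - 5/4*x_1 + 75/4.
  leading term x_1*x_2**2: subtract (-1/4*x_2**2)·f_1 from x_1*x_2**2 - 11/4*x_1*x_2 - 5/4*x_1 + 75/4 → -11/4*x_1*x_2 - 5/4*x_1 - x_2**4 + 11/4*x_2**3 + 75/4
  leading term x_1*x_2: subtract (11/16*x_2)·f_1 from -11/4*x_1*x_2 - 5/4*x_1 - x_2**4 + 11/4*x_2**3 + 75/4 → -5/4*x_1 - x_2**4 + 11/2*x_2**3 - 121/16*x_2**2 + 75/4
  leading term x_1: subtract (5/16)·f_1 from -5/4*x_1 - x_2**4 + 11/2*x_2**3 - 121/16*x_2**2 + 75/4 → -x_2**4 + 11/2*x_2**3 - 101/16*x_2**2 - 55/16*x_2 + 75/4
  leading term x_2**4: no divisor's leading term divides it; move -x_2**4 to the remainder.
  leading term x_2**3: no divisor's leading term divides it; move 11/2*x_2**3 to the remainder.
  leading term x_2**2: no divisor's leading term divides it; move -101/16*x_2**2 to the remainder.
  leading term x_2: no divisor's leading term divides it; move -55/16*x_2 to the remainder.
  leading term 1: no divisor's leading term divides it; move 75/4 to the remainder.
  remainder -x_2**4 + 11/2*x_2**3 - 101/16*x_2**2 - 55/16*x_2 + 75/4 ≠ 0; add h_4 = -x_2**4 + 11/2*x_2**3 - 101/16*x_2**2 - 55/16*x_2 + 75/4 to the basis.

S(f_1,f_3): lcm = x_1*x_2. S = x_2**3 - 11/4*x_2**2 - 7/3*x_2 - 32/3.
  leading term x_2**3: no divisor's leading term divides it; move x_2**3 to the remainder.
  leading term x_2**2: no divisor's leading term divides it; move -11/4*x_2**2 to the remainder.
  leading term x_2: no divisor's leading term divides it; move -7/3*x_2 to the remainder.
  leading term 1: no divisor's leading term divides it; move -32/3 to the remainder.
  remainder x_2**3 - 11/4*x_2**2 - 7/3*x_2 - 32/3 ≠ 0; add h_5 = x_2**3 - 11/4*x_2**2 - 7/3*x_2 - 32/3 to the basis.

S(f_2,f_3): lcm = x_1**2*x_2. S = -13/12*x_1*x_2 - 32/3*x_1 - 75/4*x_2.
  leading term x_1*x_2: subtract (13/48*x_2)·f_1 from -13/12*x_1*x_2 - 32/3*x_1 - 75/4*x_2 → -32/3*x_1 + 13/12*x_2**3 - 143/48*x_2**2 - 75/4*x_2
  leading term x_1: subtract (8/3)·f_1 from -32/3*x_1 + 13/12*x_2**3 - 143/48*x_2**2 - 75/4*x_2 → 13/12*x_2**3 + 123/16*x_2**2 - 577/12*x_2
  leading term x_2**3: subtract (13/12)·h_5 from 13/12*x_2**3 + 123/16*x_2**2 - 577/12*x_2 → 32/3*x_2**2 - 410/9*x_2 + 104/9
  leading term x_2**2: no divisor's leading term divides it; move 32/3*x_2**2 to the remainder.
  leading term x_2: no divisor's leading term divides it; move -410/9*x_2 to the remainder.
  leading term 1: no divisor's leading term divides it; move 104/9 to the remainder.
  remainder 32/3*x_2**2 - 410/9*x_2 + 104/9 ≠ 0; add h_6 = 32/3*x_2**2 - 410/9*x_2 + 104/9 to the basis.

S(f_3,h_4): lcm = x_1*x_2**4. S = 11/2*x_1*x_2**3 - 101/16*x_1*x_2**2 - 55/16*x_1*x_2 + 75/4*x_1 + 7/3*x_2**4 + 32/3*x_2**3.
  leading term x_1*x_2**3: subtract (-11/8*x_2**3)·f_1 from 11/2*x_1*x_2**3 - 101/16*x_1*x_2**2 - 55/16*x_1*x_2 + 75/4*x_1 + 7/3*x_2**4 + 32/3*x_2**3 → -101/16*x_1*x_2**2 - 55/16*x_1*x_2 + 75/4*x_1 - 11/2*x_2**5 + 419/24*x_2**4 + 32/3*x_2**3
  leading term x_1*x_2**2: subtract (101/64*x_2**2)·f_1 from -101/16*x_1*x_2**2 - 55/16*x_1*x_2 + 75/4*x_1 - 11/2*x_2**5 + 419/24*x_2**4 + 32/3*x_2**3 → -55/16*x_1*x_2 + 75/4*x_1 - 11/2*x_2**5 + 1141/48*x_2**4 - 1285/192*x_2**3
  leading term x_1*x_2: subtract (55/64*x_2)·f_1 from -55/16*x_1*x_2 + 75/4*x_1 - 11/2*x_2**5 + 1141/48*x_2**4 - 1285/192*x_2**3 → 75/4*x_1 - 11/2*x_2**5 + 1141/48*x_2**4 - 625/192*x_2**3 - 605/64*x_2**2
  leading term x_1: subtract (-75/16)·f_1 from 75/4*x_1 - 11/2*x_2**5 + 1141/48*x_2**4 - 625/192*x_2**3 - 605/64*x_2**2 → -11/2*x_2**5 + 1141/48*x_2**4 - 625/192*x_2**3 - 1805/64*x_2**2 + 825/16*x_2
  leading term x_2**5: subtract (11/2*x_2)·h_4 from -11/2*x_2**5 + 1141/48*x_2**4 - 625/192*x_2**3 - 1805/64*x_2**2 + 825/16*x_2 → -311/48*x_2**4 + 6041/192*x_2**3 - 595/64*x_2**2 - 825/16*x_2
  leading term x_2**4: subtract (311/48)·h_4 from -311/48*x_2**4 + 6041/192*x_2**3 - 595/64*x_2**2 - 825/16*x_2 → -267/64*x_2**3 + 24271/768*x_2**2 - 22495/768*x_2 - 7775/64
  leading term x_2**3: subtract (-267/64)·h_5 from -267/64*x_2**3 + 24271/768*x_2**2 - 22495/768*x_2 - 7775/64 → 3865/192*x_2**2 - 29971/768*x_2 - 10623/64
  leading term x_2**2: subtract (3865/2048)·h_6 from 3865/192*x_2**2 - 29971/768*x_2 - 10623/64 → 432673/9216*x_2 - 432673/2304
  leading term x_2: no divisor's leading term divides it; move 432673/9216*x_2 to the remainder.
  leading term 1: no divisor's leading term divides it; move -432673/2304 to the remainder.
  remainder 432673/9216*x_2 - 432673/2304 ≠ 0; add h_7 = 432673/9216*x_2 - 432673/2304 to the basis.

The other S-polynomials (S(f_1,h_4), S(f_2,h_4), S(f_1,h_5), S(f_2,h_5), S(f_3,h_5), S(h_4,h_5), S(f_1,h_6), S(f_2,h_6), S(f_3,h_6), S(h_4,h_6), S(h_5,h_6), S(f_1,h_7), S(f_2,h_7), S(f_3,h_7), S(h_4,h_7), S(h_5,h_7), S(h_6,h_7)) all reduce to 0 modulo the current basis, so we have a Gröbner basis.
Inter-reduce: drop elements whose leading term is divisible by another's, tail-reduce, and make monic.
Reduced Gröbner basis: {x_1 + 5, x_2 - 4}.

Since the basis is lex-ordered, x_2 - 4 is univariate in x_2. Its roots are {4}. Back-substituting each root into the other basis elements fixes the other coordinates.
  x_2 = 4: the earlier basis element becomes x_1 + 5 = 0, giving x_1 = -5 — point (-5, 4).
Each listed point satisfies every original equation (direct substitution).

{(-5, 4)}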